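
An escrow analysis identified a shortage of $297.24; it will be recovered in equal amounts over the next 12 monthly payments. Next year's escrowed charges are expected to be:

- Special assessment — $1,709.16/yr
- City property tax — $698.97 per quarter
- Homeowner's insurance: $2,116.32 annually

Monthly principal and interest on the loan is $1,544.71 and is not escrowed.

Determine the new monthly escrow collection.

Special assessment = $1,709.16/yr
City property tax = $698.97 × 4 = $2,795.88/yr
Homeowner's insurance = $2,116.32/yr
Annual escrow total = $6,621.36
Per month = $6,621.36 ÷ 12 = $551.78
Shortage spread = $297.24 ÷ 12 = $24.77/mo
Adjusted monthly = $551.78 + $24.77 = $576.55

$576.55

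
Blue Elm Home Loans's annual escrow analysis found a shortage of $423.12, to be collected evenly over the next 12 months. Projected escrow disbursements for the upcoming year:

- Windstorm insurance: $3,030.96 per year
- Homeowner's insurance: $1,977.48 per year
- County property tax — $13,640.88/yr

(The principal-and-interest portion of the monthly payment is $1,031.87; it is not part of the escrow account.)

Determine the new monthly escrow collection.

Windstorm insurance — $3,030.96 annually
Homeowner's insurance — $1,977.48 annually
County property tax — $13,640.88 annually
Combined annual = $18,649.32
Per month = $18,649.32 / 12 = $1,554.11
Shortage spread = $423.12 ÷ 12 = $35.26/mo
New monthly escrow = $1,554.11 + $35.26 = $1,589.37

$1,589.37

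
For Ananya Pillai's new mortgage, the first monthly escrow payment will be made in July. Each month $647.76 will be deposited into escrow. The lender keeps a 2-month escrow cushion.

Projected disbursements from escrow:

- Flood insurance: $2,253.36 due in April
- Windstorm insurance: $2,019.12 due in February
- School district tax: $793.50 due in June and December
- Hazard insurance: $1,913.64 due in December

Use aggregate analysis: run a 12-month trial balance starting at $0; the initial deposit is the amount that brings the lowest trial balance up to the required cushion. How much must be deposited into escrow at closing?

$1,797.54

Cushion = 2 × $647.76 = $1,295.52
Trial balance (start $0, +$647.76 each month, − disbursements):
  Jul: +$647.76 → $647.76
  Aug: +$647.76 → $1,295.52
  Sep: +$647.76 → $1,943.28
  Oct: +$647.76 → $2,591.04
  Nov: +$647.76 → $3,238.80
  Dec: +$647.76 − $2,707.14 → $1,179.42
  Jan: +$647.76 → $1,827.18
  Feb: +$647.76 − $2,019.12 → $455.82
  Mar: +$647.76 → $1,103.58
  Apr: +$647.76 − $2,253.36 → -$502.02
  May: +$647.76 → $145.74
  Jun: +$647.76 − $793.50 → $0.00
Lowest trial balance = -$502.02 (Apr)
Initial deposit = cushion − low point = $1,295.52 − (-$502.02) = $1,797.54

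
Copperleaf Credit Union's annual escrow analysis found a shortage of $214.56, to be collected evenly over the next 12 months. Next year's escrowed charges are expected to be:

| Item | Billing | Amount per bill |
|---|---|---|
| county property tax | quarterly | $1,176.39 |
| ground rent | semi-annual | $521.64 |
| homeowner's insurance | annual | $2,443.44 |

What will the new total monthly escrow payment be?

County property tax — $1,176.39 × 4 = $4,705.56 annually
Ground rent — $521.64 × 2 = $1,043.28 annually
Homeowner's insurance — $2,443.44 annually
Combined annual = $4,705.56 + $1,043.28 + $2,443.44 = $8,192.28
Per month = $8,192.28 ÷ 12 = $682.69
Shortage per month = $214.56 / 12 = $17.88
New monthly escrow = $682.69 + $17.88 = $700.57

$700.57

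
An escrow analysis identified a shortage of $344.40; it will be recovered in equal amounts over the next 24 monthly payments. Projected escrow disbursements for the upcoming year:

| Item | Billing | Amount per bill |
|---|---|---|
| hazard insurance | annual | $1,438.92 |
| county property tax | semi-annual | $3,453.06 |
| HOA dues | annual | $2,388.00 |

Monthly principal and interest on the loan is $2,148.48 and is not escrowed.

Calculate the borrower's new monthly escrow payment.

Hazard insurance = $1,438.92 annually
County property tax = $3,453.06 × 2 = $6,906.12 annually
HOA dues = $2,388.00 annually
Total annual escrow = $10,733.04
Base monthly escrow = $10,733.04 ÷ 12 = $894.42
Shortage per month = $344.40 ÷ 24 = $14.35
New monthly escrow = $894.42 + $14.35 = $908.77

$908.77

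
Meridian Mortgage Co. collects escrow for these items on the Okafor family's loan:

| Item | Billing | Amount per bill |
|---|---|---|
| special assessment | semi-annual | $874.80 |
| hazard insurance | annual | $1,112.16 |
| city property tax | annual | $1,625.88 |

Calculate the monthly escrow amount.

Special assessment: $874.80 × 2 = $1,749.60 annually
Hazard insurance: $1,112.16 annually
City property tax: $1,625.88 annually
Total per year = $4,487.64
Monthly = $4,487.64 ÷ 12 = $373.97

$373.97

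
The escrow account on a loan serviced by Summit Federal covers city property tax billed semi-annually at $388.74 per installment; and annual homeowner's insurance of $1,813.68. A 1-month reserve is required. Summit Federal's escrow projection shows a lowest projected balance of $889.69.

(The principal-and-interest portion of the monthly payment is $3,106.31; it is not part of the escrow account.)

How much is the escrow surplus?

$673.76

City property tax = $388.74 × 2 = $777.48 annually
Homeowner's insurance = $1,813.68 annually
Total per year = $2,591.16
Base monthly escrow = $2,591.16 / 12 = $215.93
Cushion = 1 × $215.93 = $215.93
Surplus = $889.69 − $215.93 = $673.76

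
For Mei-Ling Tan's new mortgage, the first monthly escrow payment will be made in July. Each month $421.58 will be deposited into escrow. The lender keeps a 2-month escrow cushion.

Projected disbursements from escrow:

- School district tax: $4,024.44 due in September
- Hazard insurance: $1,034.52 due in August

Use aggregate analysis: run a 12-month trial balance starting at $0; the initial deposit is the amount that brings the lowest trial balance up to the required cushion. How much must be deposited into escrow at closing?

Cushion = 2 × $421.58 = $843.16
Trial balance (start $0, +$421.58 each month, − disbursements):
  Jul: +$421.58 → $421.58
  Aug: +$421.58 − $1,034.52 → -$191.36
  Sep: +$421.58 − $4,024.44 → -$3,794.22
  Oct: +$421.58 → -$3,372.64
  Nov: +$421.58 → -$2,951.06
  Dec: +$421.58 → -$2,529.48
  Jan: +$421.58 → -$2,107.90
  Feb: +$421.58 → -$1,686.32
  Mar: +$421.58 → -$1,264.74
  Apr: +$421.58 → -$843.16
  May: +$421.58 → -$421.58
  Jun: +$421.58 → $0.00
Lowest trial balance = -$3,794.22 (Sep)
Initial deposit = cushion − low point = $843.16 − (-$3,794.22) = $4,637.38

$4,637.38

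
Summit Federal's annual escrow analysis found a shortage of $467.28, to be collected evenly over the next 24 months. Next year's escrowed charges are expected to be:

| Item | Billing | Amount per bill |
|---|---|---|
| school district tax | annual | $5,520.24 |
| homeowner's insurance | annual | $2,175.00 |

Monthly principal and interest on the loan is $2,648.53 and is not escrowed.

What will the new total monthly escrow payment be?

School district tax = $5,520.24 annually
Homeowner's insurance = $2,175.00 annually
Yearly total = $5,520.24 + $2,175.00 = $7,695.24
Per month = $7,695.24 ÷ 12 = $641.27
Shortage spread = $467.28 / 24 = $19.47/mo
New monthly escrow = $641.27 + $19.47 = $660.74

$660.74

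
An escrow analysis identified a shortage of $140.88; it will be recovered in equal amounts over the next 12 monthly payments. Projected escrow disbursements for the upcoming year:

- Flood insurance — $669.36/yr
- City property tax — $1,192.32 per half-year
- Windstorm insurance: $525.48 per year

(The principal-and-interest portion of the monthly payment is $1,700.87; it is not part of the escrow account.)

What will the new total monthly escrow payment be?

$310.03

Flood insurance = $669.36 annually
City property tax = $1,192.32 × 2 = $2,384.64 annually
Windstorm insurance = $525.48 annually
Total per year = $669.36 + $2,384.64 + $525.48 = $3,579.48
Per month = $3,579.48 / 12 = $298.29
Shortage per month = $140.88 / 12 = $11.74
New monthly escrow = $298.29 + $11.74 = $310.03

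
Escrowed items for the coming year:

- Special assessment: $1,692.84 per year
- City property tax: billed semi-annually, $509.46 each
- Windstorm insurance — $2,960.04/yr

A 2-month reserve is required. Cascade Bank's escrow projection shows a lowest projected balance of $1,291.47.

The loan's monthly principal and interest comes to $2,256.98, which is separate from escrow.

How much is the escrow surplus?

$346.17

Special assessment: $1,692.84
City property tax: $509.46 × 2 = $1,018.92
Windstorm insurance: $2,960.04
Yearly total = $1,692.84 + $1,018.92 + $2,960.04 = $5,671.80
Monthly escrow = $5,671.80 ÷ 12 = $472.65
Required cushion = 2 × $472.65 = $945.30
Surplus = $1,291.47 − $945.30 = $346.17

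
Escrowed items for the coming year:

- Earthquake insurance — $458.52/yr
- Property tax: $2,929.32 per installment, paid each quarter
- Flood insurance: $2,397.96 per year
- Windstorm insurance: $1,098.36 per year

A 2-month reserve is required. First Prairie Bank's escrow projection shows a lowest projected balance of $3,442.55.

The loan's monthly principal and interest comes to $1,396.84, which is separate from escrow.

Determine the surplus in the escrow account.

$830.53

Earthquake insurance: $458.52/yr
Property tax: $2,929.32 × 4 = $11,717.28/yr
Flood insurance: $2,397.96/yr
Windstorm insurance: $1,098.36/yr
Total annual escrow = $15,672.12
Monthly escrow = $15,672.12 ÷ 12 = $1,306.01
Required cushion = 2 × $1,306.01 = $2,612.02
Excess over cushion: $3,442.55 − $2,612.02 = $830.53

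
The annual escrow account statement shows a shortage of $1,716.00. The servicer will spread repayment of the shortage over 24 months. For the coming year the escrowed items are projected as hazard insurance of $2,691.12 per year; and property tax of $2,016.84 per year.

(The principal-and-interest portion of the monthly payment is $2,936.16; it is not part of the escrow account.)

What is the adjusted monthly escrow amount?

$463.83

Hazard insurance — $2,691.12 annually
Property tax — $2,016.84 annually
Yearly total = $2,691.12 + $2,016.84 = $4,707.96
Base monthly escrow = $4,707.96 / 12 = $392.33
Shortage spread = $1,716.00 / 24 = $71.50/mo
New monthly escrow = $392.33 + $71.50 = $463.83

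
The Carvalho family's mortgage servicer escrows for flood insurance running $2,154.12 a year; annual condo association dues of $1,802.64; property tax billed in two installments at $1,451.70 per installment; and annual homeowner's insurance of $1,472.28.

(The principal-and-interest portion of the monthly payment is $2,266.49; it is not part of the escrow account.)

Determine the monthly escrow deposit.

Flood insurance = $2,154.12 annually
Condo association dues = $1,802.64 annually
Property tax = $1,451.70 × 2 = $2,903.40 annually
Homeowner's insurance = $1,472.28 annually
Yearly total = $8,332.44
Per month = $8,332.44 ÷ 12 = $694.37

$694.37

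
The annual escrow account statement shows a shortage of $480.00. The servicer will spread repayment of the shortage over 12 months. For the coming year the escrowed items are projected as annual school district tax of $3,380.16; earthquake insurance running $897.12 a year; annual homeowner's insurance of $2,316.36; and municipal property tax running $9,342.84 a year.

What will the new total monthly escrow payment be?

$1,368.04

School district tax = $3,380.16/yr
Earthquake insurance = $897.12/yr
Homeowner's insurance = $2,316.36/yr
Municipal property tax = $9,342.84/yr
Yearly total = $15,936.48
Per month = $15,936.48 ÷ 12 = $1,328.04
Shortage per month = $480.00 / 12 = $40.00
Adjusted monthly = $1,328.04 + $40.00 = $1,368.04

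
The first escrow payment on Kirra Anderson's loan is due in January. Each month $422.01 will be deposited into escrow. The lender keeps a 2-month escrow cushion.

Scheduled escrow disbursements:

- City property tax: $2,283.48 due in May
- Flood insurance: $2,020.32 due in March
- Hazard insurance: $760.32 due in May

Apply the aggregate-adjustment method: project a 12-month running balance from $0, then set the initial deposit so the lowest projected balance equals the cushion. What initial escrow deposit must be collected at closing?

Cushion = 2 × $422.01 = $844.02
Trial balance (start $0, +$422.01 each month, − disbursements):
  Jan: +$422.01 → $422.01
  Feb: +$422.01 → $844.02
  Mar: +$422.01 − $2,020.32 → -$754.29
  Apr: +$422.01 → -$332.28
  May: +$422.01 − $3,043.80 → -$2,954.07
  Jun: +$422.01 → -$2,532.06
  Jul: +$422.01 → -$2,110.05
  Aug: +$422.01 → -$1,688.04
  Sep: +$422.01 → -$1,266.03
  Oct: +$422.01 → -$844.02
  Nov: +$422.01 → -$422.01
  Dec: +$422.01 → $0.00
Lowest trial balance = -$2,954.07 (May)
Initial deposit = cushion − low point = $844.02 − (-$2,954.07) = $3,798.09

$3,798.09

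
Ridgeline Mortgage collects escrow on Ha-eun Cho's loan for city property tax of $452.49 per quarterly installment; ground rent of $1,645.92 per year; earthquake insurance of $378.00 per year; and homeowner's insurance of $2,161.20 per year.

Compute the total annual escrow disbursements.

$5,995.08

City property tax — $452.49 × 4 = $1,809.96
Ground rent — $1,645.92
Earthquake insurance — $378.00
Homeowner's insurance — $2,161.20
Combined annual = $5,995.08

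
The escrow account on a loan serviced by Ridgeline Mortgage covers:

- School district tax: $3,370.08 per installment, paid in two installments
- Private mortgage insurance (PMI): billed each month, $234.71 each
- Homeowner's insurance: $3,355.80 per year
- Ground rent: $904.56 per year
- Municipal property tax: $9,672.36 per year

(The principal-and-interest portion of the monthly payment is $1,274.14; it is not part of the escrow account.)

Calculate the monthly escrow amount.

$1,957.45

School district tax = $3,370.08 × 2 = $6,740.16 annually
Private mortgage insurance (PMI) = $234.71 × 12 = $2,816.52 annually
Homeowner's insurance = $3,355.80 annually
Ground rent = $904.56 annually
Municipal property tax = $9,672.36 annually
Yearly total = $6,740.16 + $2,816.52 + $3,355.80 + $904.56 + $9,672.36 = $23,489.40
Monthly = $23,489.40 / 12 = $1,957.45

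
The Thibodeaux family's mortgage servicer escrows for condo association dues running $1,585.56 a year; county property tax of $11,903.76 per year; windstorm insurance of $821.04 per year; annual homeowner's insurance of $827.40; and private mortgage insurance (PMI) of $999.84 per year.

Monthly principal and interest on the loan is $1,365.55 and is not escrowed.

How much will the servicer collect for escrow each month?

$1,344.80

Condo association dues = $1,585.56 per year
County property tax = $11,903.76 per year
Windstorm insurance = $821.04 per year
Homeowner's insurance = $827.40 per year
Private mortgage insurance (PMI) = $999.84 per year
Total annual escrow = $16,137.60
Per month = $16,137.60 / 12 = $1,344.80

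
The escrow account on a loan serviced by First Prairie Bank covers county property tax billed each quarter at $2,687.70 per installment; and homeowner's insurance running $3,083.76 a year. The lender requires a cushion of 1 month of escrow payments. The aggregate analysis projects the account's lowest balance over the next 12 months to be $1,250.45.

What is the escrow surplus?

$97.57

County property tax = $2,687.70 × 4 = $10,750.80 annually
Homeowner's insurance = $3,083.76 annually
Annual escrow total = $13,834.56
Per month = $13,834.56 ÷ 12 = $1,152.88
Required cushion = 1 × $1,152.88 = $1,152.88
Excess over cushion: $1,250.45 − $1,152.88 = $97.57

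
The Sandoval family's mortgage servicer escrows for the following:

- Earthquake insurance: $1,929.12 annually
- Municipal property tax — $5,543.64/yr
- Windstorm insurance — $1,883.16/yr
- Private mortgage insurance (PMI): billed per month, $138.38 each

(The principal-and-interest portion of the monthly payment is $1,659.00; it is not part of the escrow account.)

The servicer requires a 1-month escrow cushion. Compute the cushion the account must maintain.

$918.04

Earthquake insurance: $1,929.12/yr
Municipal property tax: $5,543.64/yr
Windstorm insurance: $1,883.16/yr
Private mortgage insurance (PMI): $138.38 × 12 = $1,660.56/yr
Total per year = $11,016.48
Per month = $11,016.48 / 12 = $918.04
Reserve = 1 × $918.04 = $918.04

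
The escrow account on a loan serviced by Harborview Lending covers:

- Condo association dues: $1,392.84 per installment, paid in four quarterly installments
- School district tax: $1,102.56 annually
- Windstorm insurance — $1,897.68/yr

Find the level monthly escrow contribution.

$714.30

Condo association dues = $1,392.84 × 4 = $5,571.36
School district tax = $1,102.56
Windstorm insurance = $1,897.68
Annual escrow total = $5,571.36 + $1,102.56 + $1,897.68 = $8,571.60
Per month = $8,571.60 / 12 = $714.30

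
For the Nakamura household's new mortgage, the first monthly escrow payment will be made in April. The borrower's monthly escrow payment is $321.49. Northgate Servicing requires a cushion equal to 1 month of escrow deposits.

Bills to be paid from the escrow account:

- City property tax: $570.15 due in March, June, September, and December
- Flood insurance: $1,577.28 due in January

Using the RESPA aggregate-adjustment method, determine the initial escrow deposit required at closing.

$394.32

Cushion = 1 × $321.49 = $321.49
Trial balance (start $0, +$321.49 each month, − disbursements):
  Apr: +$321.49 → $321.49
  May: +$321.49 → $642.98
  Jun: +$321.49 − $570.15 → $394.32
  Jul: +$321.49 → $715.81
  Aug: +$321.49 → $1,037.30
  Sep: +$321.49 − $570.15 → $788.64
  Oct: +$321.49 → $1,110.13
  Nov: +$321.49 → $1,431.62
  Dec: +$321.49 − $570.15 → $1,182.96
  Jan: +$321.49 − $1,577.28 → -$72.83
  Feb: +$321.49 → $248.66
  Mar: +$321.49 − $570.15 → $0.00
Lowest trial balance = -$72.83 (Jan)
Initial deposit = cushion − low point = $321.49 − (-$72.83) = $394.32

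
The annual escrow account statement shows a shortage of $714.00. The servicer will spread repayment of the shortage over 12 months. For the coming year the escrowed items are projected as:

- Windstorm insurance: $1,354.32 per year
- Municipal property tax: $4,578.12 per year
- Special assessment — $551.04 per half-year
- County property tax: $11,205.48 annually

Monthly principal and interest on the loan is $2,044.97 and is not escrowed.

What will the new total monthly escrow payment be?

Windstorm insurance = $1,354.32
Municipal property tax = $4,578.12
Special assessment = $551.04 × 2 = $1,102.08
County property tax = $11,205.48
Total per year = $1,354.32 + $4,578.12 + $1,102.08 + $11,205.48 = $18,240.00
Monthly = $18,240.00 ÷ 12 = $1,520.00
Shortage per month = $714.00 / 12 = $59.50
New monthly escrow = $1,520.00 + $59.50 = $1,579.50

$1,579.50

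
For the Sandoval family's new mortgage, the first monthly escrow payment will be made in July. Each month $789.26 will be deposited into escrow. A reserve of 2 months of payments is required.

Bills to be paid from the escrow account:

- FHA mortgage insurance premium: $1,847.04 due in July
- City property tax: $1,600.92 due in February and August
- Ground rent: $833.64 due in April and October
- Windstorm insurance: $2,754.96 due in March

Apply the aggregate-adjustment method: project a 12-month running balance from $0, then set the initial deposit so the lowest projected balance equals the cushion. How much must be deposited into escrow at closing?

Cushion = 2 × $789.26 = $1,578.52
Trial balance (start $0, +$789.26 each month, − disbursements):
  Jul: +$789.26 − $1,847.04 → -$1,057.78
  Aug: +$789.26 − $1,600.92 → -$1,869.44
  Sep: +$789.26 → -$1,080.18
  Oct: +$789.26 − $833.64 → -$1,124.56
  Nov: +$789.26 → -$335.30
  Dec: +$789.26 → $453.96
  Jan: +$789.26 → $1,243.22
  Feb: +$789.26 − $1,600.92 → $431.56
  Mar: +$789.26 − $2,754.96 → -$1,534.14
  Apr: +$789.26 − $833.64 → -$1,578.52
  May: +$789.26 → -$789.26
  Jun: +$789.26 → $0.00
Lowest trial balance = -$1,869.44 (Aug)
Initial deposit = cushion − low point = $1,578.52 − (-$1,869.44) = $3,447.96

$3,447.96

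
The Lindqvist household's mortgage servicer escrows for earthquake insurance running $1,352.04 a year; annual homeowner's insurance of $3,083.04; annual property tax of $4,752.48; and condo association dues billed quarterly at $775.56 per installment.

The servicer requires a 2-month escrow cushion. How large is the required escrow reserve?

Earthquake insurance = $1,352.04 per year
Homeowner's insurance = $3,083.04 per year
Property tax = $4,752.48 per year
Condo association dues = $775.56 × 4 = $3,102.24 per year
Annual escrow total = $12,289.80
Monthly escrow = $12,289.80 ÷ 12 = $1,024.15
Reserve = 2 × $1,024.15 = $2,048.30

$2,048.30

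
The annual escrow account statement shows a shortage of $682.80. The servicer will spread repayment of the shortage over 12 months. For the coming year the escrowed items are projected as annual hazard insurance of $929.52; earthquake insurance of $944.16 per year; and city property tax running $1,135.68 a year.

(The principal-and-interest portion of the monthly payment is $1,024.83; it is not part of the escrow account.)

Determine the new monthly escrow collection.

Hazard insurance — $929.52
Earthquake insurance — $944.16
City property tax — $1,135.68
Total per year = $929.52 + $944.16 + $1,135.68 = $3,009.36
Monthly = $3,009.36 ÷ 12 = $250.78
Shortage per month = $682.80 ÷ 12 = $56.90
Adjusted monthly = $250.78 + $56.90 = $307.68

$307.68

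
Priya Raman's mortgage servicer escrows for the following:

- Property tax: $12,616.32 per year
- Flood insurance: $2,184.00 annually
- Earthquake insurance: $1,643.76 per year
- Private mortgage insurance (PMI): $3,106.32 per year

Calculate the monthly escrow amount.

$1,629.20

Property tax — $12,616.32 annually
Flood insurance — $2,184.00 annually
Earthquake insurance — $1,643.76 annually
Private mortgage insurance (PMI) — $3,106.32 annually
Yearly total = $19,550.40
Monthly = $19,550.40 / 12 = $1,629.20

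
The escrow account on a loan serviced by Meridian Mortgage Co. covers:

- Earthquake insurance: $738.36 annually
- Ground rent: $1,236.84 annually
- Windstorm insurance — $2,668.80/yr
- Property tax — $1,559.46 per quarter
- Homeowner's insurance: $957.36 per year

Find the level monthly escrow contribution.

Earthquake insurance — $738.36/yr
Ground rent — $1,236.84/yr
Windstorm insurance — $2,668.80/yr
Property tax — $1,559.46 × 4 = $6,237.84/yr
Homeowner's insurance — $957.36/yr
Total per year = $738.36 + $1,236.84 + $2,668.80 + $6,237.84 + $957.36 = $11,839.20
Monthly = $11,839.20 / 12 = $986.60

$986.60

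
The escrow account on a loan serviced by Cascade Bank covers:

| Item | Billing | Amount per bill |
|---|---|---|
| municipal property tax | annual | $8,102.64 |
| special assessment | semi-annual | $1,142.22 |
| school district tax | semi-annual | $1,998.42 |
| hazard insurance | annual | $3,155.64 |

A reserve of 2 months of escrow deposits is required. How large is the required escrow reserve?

Municipal property tax: $8,102.64 per year
Special assessment: $1,142.22 × 2 = $2,284.44 per year
School district tax: $1,998.42 × 2 = $3,996.84 per year
Hazard insurance: $3,155.64 per year
Annual escrow total = $8,102.64 + $2,284.44 + $3,996.84 + $3,155.64 = $17,539.56
Monthly escrow = $17,539.56 ÷ 12 = $1,461.63
Reserve = 2 × $1,461.63 = $2,923.26

$2,923.26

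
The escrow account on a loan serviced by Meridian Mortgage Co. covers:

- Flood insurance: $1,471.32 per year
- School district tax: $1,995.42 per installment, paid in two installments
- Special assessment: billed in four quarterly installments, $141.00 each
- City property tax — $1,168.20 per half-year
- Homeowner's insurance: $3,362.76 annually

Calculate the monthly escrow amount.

$977.11

Flood insurance = $1,471.32 per year
School district tax = $1,995.42 × 2 = $3,990.84 per year
Special assessment = $141.00 × 4 = $564.00 per year
City property tax = $1,168.20 × 2 = $2,336.40 per year
Homeowner's insurance = $3,362.76 per year
Total per year = $11,725.32
Per month = $11,725.32 / 12 = $977.11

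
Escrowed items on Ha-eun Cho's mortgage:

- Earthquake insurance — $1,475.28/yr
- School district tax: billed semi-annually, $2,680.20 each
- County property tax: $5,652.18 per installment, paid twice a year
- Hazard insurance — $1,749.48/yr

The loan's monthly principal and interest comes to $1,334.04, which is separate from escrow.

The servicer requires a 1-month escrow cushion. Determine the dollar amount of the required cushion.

$1,657.46

Earthquake insurance: $1,475.28 annually
School district tax: $2,680.20 × 2 = $5,360.40 annually
County property tax: $5,652.18 × 2 = $11,304.36 annually
Hazard insurance: $1,749.48 annually
Annual escrow total = $19,889.52
Base monthly escrow = $19,889.52 / 12 = $1,657.46
Cushion = 1 × $1,657.46 = $1,657.46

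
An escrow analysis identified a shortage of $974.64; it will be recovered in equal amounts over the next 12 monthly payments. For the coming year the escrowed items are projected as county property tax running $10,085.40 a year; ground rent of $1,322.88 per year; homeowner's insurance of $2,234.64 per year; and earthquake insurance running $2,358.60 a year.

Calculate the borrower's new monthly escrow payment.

County property tax — $10,085.40 annually
Ground rent — $1,322.88 annually
Homeowner's insurance — $2,234.64 annually
Earthquake insurance — $2,358.60 annually
Combined annual = $10,085.40 + $1,322.88 + $2,234.64 + $2,358.60 = $16,001.52
Base monthly escrow = $16,001.52 ÷ 12 = $1,333.46
Monthly shortage recovery: $974.64 / 12 = $81.22
New monthly escrow = $1,333.46 + $81.22 = $1,414.68

$1,414.68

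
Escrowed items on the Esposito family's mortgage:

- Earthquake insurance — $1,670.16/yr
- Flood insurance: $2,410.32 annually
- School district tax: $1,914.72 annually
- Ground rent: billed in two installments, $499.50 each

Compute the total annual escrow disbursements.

$6,994.20

Earthquake insurance — $1,670.16/yr
Flood insurance — $2,410.32/yr
School district tax — $1,914.72/yr
Ground rent — $499.50 × 2 = $999.00/yr
Total annual escrow = $1,670.16 + $2,410.32 + $1,914.72 + $999.00 = $6,994.20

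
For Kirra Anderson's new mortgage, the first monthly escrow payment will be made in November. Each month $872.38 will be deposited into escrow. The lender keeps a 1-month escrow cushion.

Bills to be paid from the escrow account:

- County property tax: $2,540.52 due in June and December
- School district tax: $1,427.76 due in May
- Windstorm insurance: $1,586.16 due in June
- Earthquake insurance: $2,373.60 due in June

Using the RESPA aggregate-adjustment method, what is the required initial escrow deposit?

Cushion = 1 × $872.38 = $872.38
Trial balance (start $0, +$872.38 each month, − disbursements):
  Nov: +$872.38 → $872.38
  Dec: +$872.38 − $2,540.52 → -$795.76
  Jan: +$872.38 → $76.62
  Feb: +$872.38 → $949.00
  Mar: +$872.38 → $1,821.38
  Apr: +$872.38 → $2,693.76
  May: +$872.38 − $1,427.76 → $2,138.38
  Jun: +$872.38 − $6,500.28 → -$3,489.52
  Jul: +$872.38 → -$2,617.14
  Aug: +$872.38 → -$1,744.76
  Sep: +$872.38 → -$872.38
  Oct: +$872.38 → $0.00
Lowest trial balance = -$3,489.52 (Jun)
Initial deposit = cushion − low point = $872.38 − (-$3,489.52) = $4,361.90

$4,361.90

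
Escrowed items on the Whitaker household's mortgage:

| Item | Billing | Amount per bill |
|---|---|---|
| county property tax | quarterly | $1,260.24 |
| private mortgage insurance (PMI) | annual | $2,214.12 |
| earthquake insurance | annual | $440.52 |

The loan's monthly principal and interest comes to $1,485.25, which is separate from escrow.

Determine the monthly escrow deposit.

$641.30

County property tax — $1,260.24 × 4 = $5,040.96
Private mortgage insurance (PMI) — $2,214.12
Earthquake insurance — $440.52
Annual escrow total = $5,040.96 + $2,214.12 + $440.52 = $7,695.60
Monthly escrow = $7,695.60 / 12 = $641.30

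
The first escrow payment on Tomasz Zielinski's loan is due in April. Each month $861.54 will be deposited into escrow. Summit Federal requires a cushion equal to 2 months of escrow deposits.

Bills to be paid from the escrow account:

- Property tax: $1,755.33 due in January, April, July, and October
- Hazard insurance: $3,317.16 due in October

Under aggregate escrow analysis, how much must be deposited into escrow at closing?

Cushion = 2 × $861.54 = $1,723.08
Trial balance (start $0, +$861.54 each month, − disbursements):
  Apr: +$861.54 − $1,755.33 → -$893.79
  May: +$861.54 → -$32.25
  Jun: +$861.54 → $829.29
  Jul: +$861.54 − $1,755.33 → -$64.50
  Aug: +$861.54 → $797.04
  Sep: +$861.54 → $1,658.58
  Oct: +$861.54 − $5,072.49 → -$2,552.37
  Nov: +$861.54 → -$1,690.83
  Dec: +$861.54 → -$829.29
  Jan: +$861.54 − $1,755.33 → -$1,723.08
  Feb: +$861.54 → -$861.54
  Mar: +$861.54 → $0.00
Lowest trial balance = -$2,552.37 (Oct)
Initial deposit = cushion − low point = $1,723.08 − (-$2,552.37) = $4,275.45

$4,275.45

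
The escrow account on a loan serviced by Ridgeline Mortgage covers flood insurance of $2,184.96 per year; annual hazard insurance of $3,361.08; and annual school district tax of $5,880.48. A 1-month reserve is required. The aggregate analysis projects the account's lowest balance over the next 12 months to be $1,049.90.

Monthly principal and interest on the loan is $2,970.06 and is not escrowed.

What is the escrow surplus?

$97.69

Flood insurance = $2,184.96
Hazard insurance = $3,361.08
School district tax = $5,880.48
Annual escrow total = $2,184.96 + $3,361.08 + $5,880.48 = $11,426.52
Monthly = $11,426.52 / 12 = $952.21
Required reserve = 1 × $952.21 = $952.21
Surplus = $1,049.90 − $952.21 = $97.69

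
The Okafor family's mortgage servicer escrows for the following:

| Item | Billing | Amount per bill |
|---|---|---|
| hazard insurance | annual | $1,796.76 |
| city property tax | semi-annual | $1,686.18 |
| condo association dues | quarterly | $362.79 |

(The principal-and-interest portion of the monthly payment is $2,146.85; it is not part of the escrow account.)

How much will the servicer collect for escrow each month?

Hazard insurance: $1,796.76 annually
City property tax: $1,686.18 × 2 = $3,372.36 annually
Condo association dues: $362.79 × 4 = $1,451.16 annually
Annual escrow total = $1,796.76 + $3,372.36 + $1,451.16 = $6,620.28
Per month = $6,620.28 ÷ 12 = $551.69

$551.69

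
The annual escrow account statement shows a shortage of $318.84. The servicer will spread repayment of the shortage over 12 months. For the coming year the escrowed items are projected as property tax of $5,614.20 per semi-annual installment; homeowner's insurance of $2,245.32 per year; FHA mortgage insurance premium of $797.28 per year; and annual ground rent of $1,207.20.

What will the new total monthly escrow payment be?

$1,316.42

Property tax — $5,614.20 × 2 = $11,228.40
Homeowner's insurance — $2,245.32
FHA mortgage insurance premium — $797.28
Ground rent — $1,207.20
Annual escrow total = $11,228.40 + $2,245.32 + $797.28 + $1,207.20 = $15,478.20
Base monthly escrow = $15,478.20 / 12 = $1,289.85
Shortage per month = $318.84 ÷ 12 = $26.57
Adjusted monthly = $1,289.85 + $26.57 = $1,316.42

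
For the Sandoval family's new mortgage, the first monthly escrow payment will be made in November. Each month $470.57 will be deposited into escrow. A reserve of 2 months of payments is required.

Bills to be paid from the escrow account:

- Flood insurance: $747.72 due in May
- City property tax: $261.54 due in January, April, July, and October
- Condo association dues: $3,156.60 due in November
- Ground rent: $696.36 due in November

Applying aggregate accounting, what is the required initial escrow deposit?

$4,323.53

Cushion = 2 × $470.57 = $941.14
Trial balance (start $0, +$470.57 each month, − disbursements):
  Nov: +$470.57 − $3,852.96 → -$3,382.39
  Dec: +$470.57 → -$2,911.82
  Jan: +$470.57 − $261.54 → -$2,702.79
  Feb: +$470.57 → -$2,232.22
  Mar: +$470.57 → -$1,761.65
  Apr: +$470.57 − $261.54 → -$1,552.62
  May: +$470.57 − $747.72 → -$1,829.77
  Jun: +$470.57 → -$1,359.20
  Jul: +$470.57 − $261.54 → -$1,150.17
  Aug: +$470.57 → -$679.60
  Sep: +$470.57 → -$209.03
  Oct: +$470.57 − $261.54 → $0.00
Lowest trial balance = -$3,382.39 (Nov)
Initial deposit = cushion − low point = $941.14 − (-$3,382.39) = $4,323.53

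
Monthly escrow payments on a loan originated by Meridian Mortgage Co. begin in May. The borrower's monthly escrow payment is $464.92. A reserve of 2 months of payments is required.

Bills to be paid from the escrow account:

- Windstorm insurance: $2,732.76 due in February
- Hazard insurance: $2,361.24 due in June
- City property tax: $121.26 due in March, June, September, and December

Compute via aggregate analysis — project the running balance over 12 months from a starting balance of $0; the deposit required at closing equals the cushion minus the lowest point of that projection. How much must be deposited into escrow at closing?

Cushion = 2 × $464.92 = $929.84
Trial balance (start $0, +$464.92 each month, − disbursements):
  May: +$464.92 → $464.92
  Jun: +$464.92 − $2,482.50 → -$1,552.66
  Jul: +$464.92 → -$1,087.74
  Aug: +$464.92 → -$622.82
  Sep: +$464.92 − $121.26 → -$279.16
  Oct: +$464.92 → $185.76
  Nov: +$464.92 → $650.68
  Dec: +$464.92 − $121.26 → $994.34
  Jan: +$464.92 → $1,459.26
  Feb: +$464.92 − $2,732.76 → -$808.58
  Mar: +$464.92 − $121.26 → -$464.92
  Apr: +$464.92 → $0.00
Lowest trial balance = -$1,552.66 (Jun)
Initial deposit = cushion − low point = $929.84 − (-$1,552.66) = $2,482.50

$2,482.50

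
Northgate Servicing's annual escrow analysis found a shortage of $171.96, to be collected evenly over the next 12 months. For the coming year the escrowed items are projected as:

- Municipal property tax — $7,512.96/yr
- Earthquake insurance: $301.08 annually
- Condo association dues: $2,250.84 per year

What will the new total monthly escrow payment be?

Municipal property tax: $7,512.96
Earthquake insurance: $301.08
Condo association dues: $2,250.84
Annual escrow total = $10,064.88
Monthly = $10,064.88 / 12 = $838.74
Shortage spread = $171.96 / 12 = $14.33/mo
Adjusted monthly = $838.74 + $14.33 = $853.07

$853.07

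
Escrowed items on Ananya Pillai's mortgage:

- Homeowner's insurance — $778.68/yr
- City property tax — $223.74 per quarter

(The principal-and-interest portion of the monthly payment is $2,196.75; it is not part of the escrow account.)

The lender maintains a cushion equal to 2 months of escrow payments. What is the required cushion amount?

$278.94

Homeowner's insurance = $778.68
City property tax = $223.74 × 4 = $894.96
Total annual escrow = $778.68 + $894.96 = $1,673.64
Monthly = $1,673.64 ÷ 12 = $139.47
Cushion = 2 × $139.47 = $278.94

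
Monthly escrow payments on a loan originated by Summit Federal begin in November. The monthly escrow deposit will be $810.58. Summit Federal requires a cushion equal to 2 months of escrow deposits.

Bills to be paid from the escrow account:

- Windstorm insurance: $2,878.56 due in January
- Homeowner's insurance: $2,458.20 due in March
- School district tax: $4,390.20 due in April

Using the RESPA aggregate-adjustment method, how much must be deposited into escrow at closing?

Cushion = 2 × $810.58 = $1,621.16
Trial balance (start $0, +$810.58 each month, − disbursements):
  Nov: +$810.58 → $810.58
  Dec: +$810.58 → $1,621.16
  Jan: +$810.58 − $2,878.56 → -$446.82
  Feb: +$810.58 → $363.76
  Mar: +$810.58 − $2,458.20 → -$1,283.86
  Apr: +$810.58 − $4,390.20 → -$4,863.48
  May: +$810.58 → -$4,052.90
  Jun: +$810.58 → -$3,242.32
  Jul: +$810.58 → -$2,431.74
  Aug: +$810.58 → -$1,621.16
  Sep: +$810.58 → -$810.58
  Oct: +$810.58 → $0.00
Lowest trial balance = -$4,863.48 (Apr)
Initial deposit = cushion − low point = $1,621.16 − (-$4,863.48) = $6,484.64

$6,484.64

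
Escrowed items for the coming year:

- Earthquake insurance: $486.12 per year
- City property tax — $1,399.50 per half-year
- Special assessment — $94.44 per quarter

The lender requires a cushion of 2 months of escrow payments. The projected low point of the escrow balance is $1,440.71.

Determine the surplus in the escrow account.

Earthquake insurance — $486.12 annually
City property tax — $1,399.50 × 2 = $2,799.00 annually
Special assessment — $94.44 × 4 = $377.76 annually
Combined annual = $3,662.88
Monthly escrow = $3,662.88 / 12 = $305.24
Required reserve = 2 × $305.24 = $610.48
Surplus = $1,440.71 − $610.48 = $830.23

$830.23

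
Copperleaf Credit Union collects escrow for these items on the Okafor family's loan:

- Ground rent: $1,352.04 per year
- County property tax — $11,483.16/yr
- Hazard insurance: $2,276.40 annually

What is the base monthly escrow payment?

$1,259.30

Ground rent = $1,352.04
County property tax = $11,483.16
Hazard insurance = $2,276.40
Annual escrow total = $15,111.60
Monthly = $15,111.60 / 12 = $1,259.30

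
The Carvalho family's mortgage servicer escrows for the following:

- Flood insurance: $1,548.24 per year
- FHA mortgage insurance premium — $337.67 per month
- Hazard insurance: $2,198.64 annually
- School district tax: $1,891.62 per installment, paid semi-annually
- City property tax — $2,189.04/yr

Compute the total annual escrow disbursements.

Flood insurance — $1,548.24
FHA mortgage insurance premium — $337.67 × 12 = $4,052.04
Hazard insurance — $2,198.64
School district tax — $1,891.62 × 2 = $3,783.24
City property tax — $2,189.04
Combined annual = $1,548.24 + $4,052.04 + $2,198.64 + $3,783.24 + $2,189.04 = $13,771.20

$13,771.20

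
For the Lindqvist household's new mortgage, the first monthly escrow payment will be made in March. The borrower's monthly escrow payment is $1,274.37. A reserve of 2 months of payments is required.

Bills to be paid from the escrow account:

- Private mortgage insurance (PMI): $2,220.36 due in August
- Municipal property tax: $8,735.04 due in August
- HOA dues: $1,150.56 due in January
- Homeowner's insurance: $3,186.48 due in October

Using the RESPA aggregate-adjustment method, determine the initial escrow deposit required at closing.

Cushion = 2 × $1,274.37 = $2,548.74
Trial balance (start $0, +$1,274.37 each month, − disbursements):
  Mar: +$1,274.37 → $1,274.37
  Apr: +$1,274.37 → $2,548.74
  May: +$1,274.37 → $3,823.11
  Jun: +$1,274.37 → $5,097.48
  Jul: +$1,274.37 → $6,371.85
  Aug: +$1,274.37 − $10,955.40 → -$3,309.18
  Sep: +$1,274.37 → -$2,034.81
  Oct: +$1,274.37 − $3,186.48 → -$3,946.92
  Nov: +$1,274.37 → -$2,672.55
  Dec: +$1,274.37 → -$1,398.18
  Jan: +$1,274.37 − $1,150.56 → -$1,274.37
  Feb: +$1,274.37 → $0.00
Lowest trial balance = -$3,946.92 (Oct)
Initial deposit = cushion − low point = $2,548.74 − (-$3,946.92) = $6,495.66

$6,495.66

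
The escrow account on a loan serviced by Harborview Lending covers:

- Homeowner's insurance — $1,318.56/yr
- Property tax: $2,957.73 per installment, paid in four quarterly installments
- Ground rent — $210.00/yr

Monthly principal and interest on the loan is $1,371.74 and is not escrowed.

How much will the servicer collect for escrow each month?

Homeowner's insurance: $1,318.56/yr
Property tax: $2,957.73 × 4 = $11,830.92/yr
Ground rent: $210.00/yr
Combined annual = $1,318.56 + $11,830.92 + $210.00 = $13,359.48
Per month = $13,359.48 ÷ 12 = $1,113.29

$1,113.29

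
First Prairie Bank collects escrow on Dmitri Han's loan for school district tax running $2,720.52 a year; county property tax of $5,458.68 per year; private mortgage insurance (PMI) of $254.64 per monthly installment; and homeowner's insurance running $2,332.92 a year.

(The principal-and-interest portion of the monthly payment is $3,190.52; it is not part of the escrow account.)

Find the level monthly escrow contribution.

School district tax: $2,720.52 per year
County property tax: $5,458.68 per year
Private mortgage insurance (PMI): $254.64 × 12 = $3,055.68 per year
Homeowner's insurance: $2,332.92 per year
Yearly total = $2,720.52 + $5,458.68 + $3,055.68 + $2,332.92 = $13,567.80
Base monthly escrow = $13,567.80 / 12 = $1,130.65

$1,130.65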